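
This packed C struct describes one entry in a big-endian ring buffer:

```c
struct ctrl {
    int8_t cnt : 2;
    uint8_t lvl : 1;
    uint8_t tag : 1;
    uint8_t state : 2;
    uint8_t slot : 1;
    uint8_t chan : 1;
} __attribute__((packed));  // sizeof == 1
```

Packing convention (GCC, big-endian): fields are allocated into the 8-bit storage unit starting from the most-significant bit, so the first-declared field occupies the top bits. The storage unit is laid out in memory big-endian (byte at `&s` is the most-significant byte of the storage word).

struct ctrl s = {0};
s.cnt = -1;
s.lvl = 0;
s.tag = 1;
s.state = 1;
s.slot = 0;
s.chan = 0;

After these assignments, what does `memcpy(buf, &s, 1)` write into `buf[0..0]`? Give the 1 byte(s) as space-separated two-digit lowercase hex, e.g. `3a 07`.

cnt:2 = -1 → 0x3 << 6 → word 0xc0
lvl:1 = 0 → 0x0 << 5 → word 0xc0
tag:1 = 1 → 0x1 << 4 → word 0xd0
state:2 = 1 → 0x1 << 2 → word 0xd4
slot:1 = 0 → 0x0 << 1 → word 0xd4
chan:1 = 0 → 0x0 << 0 → word 0xd4
word = 0xd4 → big-endian bytes:
  [0]=0xd4

d4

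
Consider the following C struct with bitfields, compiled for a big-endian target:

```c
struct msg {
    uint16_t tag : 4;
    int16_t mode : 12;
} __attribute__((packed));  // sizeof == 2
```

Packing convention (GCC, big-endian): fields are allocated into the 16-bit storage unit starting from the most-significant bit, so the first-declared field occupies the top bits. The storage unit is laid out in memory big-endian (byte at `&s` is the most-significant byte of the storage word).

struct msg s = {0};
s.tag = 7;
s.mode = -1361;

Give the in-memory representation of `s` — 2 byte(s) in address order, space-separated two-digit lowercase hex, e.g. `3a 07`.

7a af

[12+:4] tag=7 & 0xf = 0x7; word=0x7000
[0+:12] mode=-1361 & 0xfff = 0xaaf; word=0x7aaf
word = 0x7aaf → big-endian bytes:
  [0]=0x7a  [1]=0xaf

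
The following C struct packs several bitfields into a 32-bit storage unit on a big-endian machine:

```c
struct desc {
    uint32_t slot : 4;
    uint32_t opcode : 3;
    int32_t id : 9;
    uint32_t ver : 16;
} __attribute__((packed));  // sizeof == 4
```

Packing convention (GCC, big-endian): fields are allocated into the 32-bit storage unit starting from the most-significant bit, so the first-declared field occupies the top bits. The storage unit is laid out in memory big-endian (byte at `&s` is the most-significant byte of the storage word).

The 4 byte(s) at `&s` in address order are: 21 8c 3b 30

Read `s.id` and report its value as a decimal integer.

-116

[0]=0x21 [1]=0x8c [2]=0x3b [3]=0x30 (big-endian) → word 0x218c3b30
slot:4 @ bit 28 → (0x218c3b30>>28)&0xf = 0x2
opcode:3 @ bit 25 → (0x218c3b30>>25)&0x7 = 0x0
id:9 @ bit 16 → (0x218c3b30>>16)&0x1ff = 0x18c  ←
ver:16 @ bit 0 → (0x218c3b30>>0)&0xffff = 0x3b30
id signed 9b, MSB=1: 396 - 512 = -116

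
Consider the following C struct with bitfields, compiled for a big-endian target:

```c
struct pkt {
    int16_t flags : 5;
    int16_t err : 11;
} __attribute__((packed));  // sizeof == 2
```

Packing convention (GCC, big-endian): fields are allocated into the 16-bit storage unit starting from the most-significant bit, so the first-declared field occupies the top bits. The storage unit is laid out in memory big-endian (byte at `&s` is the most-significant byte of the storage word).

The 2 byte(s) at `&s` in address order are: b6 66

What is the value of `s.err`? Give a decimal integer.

-410

[0]=0xb6 [1]=0x66 (big-endian) → word 0xb666
flags [11+:5] = (word>>11) & 0x1f = 22
err [0+:11] = (word>>0) & 0x7ff = 1638  ←
err signed 11b, MSB=1: 1638 - 2048 = -410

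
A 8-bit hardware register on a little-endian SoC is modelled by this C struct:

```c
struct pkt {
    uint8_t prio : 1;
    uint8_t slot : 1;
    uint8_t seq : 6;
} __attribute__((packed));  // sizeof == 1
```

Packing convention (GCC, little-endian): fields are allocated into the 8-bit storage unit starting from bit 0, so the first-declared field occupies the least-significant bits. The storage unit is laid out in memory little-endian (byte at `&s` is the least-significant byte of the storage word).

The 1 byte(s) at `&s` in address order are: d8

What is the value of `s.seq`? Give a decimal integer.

[0]=0xd8 (little-endian) → word 0xd8
prio [0+:1] = (word>>0) & 0x1 = 0
slot [1+:1] = (word>>1) & 0x1 = 0
seq [2+:6] = (word>>2) & 0x3f = 54  ←

54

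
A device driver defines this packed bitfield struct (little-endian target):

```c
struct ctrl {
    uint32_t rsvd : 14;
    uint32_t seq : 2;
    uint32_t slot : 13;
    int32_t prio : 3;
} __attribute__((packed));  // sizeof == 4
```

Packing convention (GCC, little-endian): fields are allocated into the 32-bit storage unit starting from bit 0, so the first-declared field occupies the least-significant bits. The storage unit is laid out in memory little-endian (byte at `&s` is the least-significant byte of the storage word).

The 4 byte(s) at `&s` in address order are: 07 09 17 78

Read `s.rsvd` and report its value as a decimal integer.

[0]=0x07 [1]=0x09 [2]=0x17 [3]=0x78 (little-endian) → word 0x78170907
rsvd:14 @ bit 0 → (0x78170907>>0)&0x3fff = 0x907  ←
seq:2 @ bit 14 → (0x78170907>>14)&0x3 = 0x0
slot:13 @ bit 16 → (0x78170907>>16)&0x1fff = 0x1817
prio:3 @ bit 29 → (0x78170907>>29)&0x7 = 0x3

2311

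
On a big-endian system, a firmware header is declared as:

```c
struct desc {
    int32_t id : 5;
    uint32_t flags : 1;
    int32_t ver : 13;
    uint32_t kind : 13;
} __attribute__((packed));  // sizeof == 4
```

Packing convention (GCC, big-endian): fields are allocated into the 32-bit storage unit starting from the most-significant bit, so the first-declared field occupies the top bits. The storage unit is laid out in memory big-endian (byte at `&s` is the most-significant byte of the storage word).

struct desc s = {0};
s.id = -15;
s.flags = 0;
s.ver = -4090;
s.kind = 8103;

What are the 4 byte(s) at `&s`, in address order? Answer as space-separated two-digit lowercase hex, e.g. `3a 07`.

id (5b) val=-15 bits=0x11 at bit 27: 0x88000000
flags (1b) val=0 bits=0x0 at bit 26: 0x88000000
ver (13b) val=-4090 bits=0x1006 at bit 13: 0x8a00c000
kind (13b) val=8103 bits=0x1fa7 at bit 0: 0x8a00dfa7
word = 0x8a00dfa7 → big-endian bytes:
  [0]=0x8a  [1]=0x00  [2]=0xdf  [3]=0xa7

8a 00 df a7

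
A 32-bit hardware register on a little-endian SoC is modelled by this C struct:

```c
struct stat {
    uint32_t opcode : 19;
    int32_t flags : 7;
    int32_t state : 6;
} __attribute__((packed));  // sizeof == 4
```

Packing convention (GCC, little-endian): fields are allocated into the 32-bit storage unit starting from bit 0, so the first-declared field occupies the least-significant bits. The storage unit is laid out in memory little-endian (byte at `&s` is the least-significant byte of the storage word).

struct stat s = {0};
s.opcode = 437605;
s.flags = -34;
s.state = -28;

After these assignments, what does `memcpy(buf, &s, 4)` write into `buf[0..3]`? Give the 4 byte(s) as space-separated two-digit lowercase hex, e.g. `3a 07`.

opcode:19 = 437605 → 0x6ad65 << 0 → word 0x0006ad65
flags:7 = -34 → 0x5e << 19 → word 0x02f6ad65
state:6 = -28 → 0x24 << 26 → word 0x92f6ad65
word = 0x92f6ad65 → little-endian bytes:
  [0]=0x65  [1]=0xad  [2]=0xf6  [3]=0x92

65 ad f6 92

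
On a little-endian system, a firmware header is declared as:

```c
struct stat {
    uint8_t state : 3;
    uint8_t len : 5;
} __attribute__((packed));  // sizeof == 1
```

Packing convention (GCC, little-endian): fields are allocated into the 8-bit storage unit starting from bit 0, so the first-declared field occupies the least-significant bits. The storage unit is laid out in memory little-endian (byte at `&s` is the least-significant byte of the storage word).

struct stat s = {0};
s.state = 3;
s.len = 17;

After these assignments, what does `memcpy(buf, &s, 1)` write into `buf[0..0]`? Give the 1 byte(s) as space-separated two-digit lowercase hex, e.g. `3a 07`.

8b

[0+:3] state=3 & 0x7 = 0x3; word=0x03
[3+:5] len=17 & 0x1f = 0x11; word=0x8b
word = 0x8b → little-endian bytes:
  [0]=0x8b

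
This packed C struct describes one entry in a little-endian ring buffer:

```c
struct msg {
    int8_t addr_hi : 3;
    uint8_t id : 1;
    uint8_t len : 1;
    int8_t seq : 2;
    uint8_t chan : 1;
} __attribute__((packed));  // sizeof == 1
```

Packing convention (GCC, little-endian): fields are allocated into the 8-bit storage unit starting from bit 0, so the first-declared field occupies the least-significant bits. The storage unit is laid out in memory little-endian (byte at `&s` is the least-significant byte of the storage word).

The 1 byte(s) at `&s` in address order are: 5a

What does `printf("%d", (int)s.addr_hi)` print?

[0]=0x5a (little-endian) → word 0x5a
addr_hi [0+:3] = (word>>0) & 0x7 = 2  ←
id [3+:1] = (word>>3) & 0x1 = 1
len [4+:1] = (word>>4) & 0x1 = 1
seq [5+:2] = (word>>5) & 0x3 = 2
chan [7+:1] = (word>>7) & 0x1 = 0
addr_hi signed 3b, MSB=0: value = 2

2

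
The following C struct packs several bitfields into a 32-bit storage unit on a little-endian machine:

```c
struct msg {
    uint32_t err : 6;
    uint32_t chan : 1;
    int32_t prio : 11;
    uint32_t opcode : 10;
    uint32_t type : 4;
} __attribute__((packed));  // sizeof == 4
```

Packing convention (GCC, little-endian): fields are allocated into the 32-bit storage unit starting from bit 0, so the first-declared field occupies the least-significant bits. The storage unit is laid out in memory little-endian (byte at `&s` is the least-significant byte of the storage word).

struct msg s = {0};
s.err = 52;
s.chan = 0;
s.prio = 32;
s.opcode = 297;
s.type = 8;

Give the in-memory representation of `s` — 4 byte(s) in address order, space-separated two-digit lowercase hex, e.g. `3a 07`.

[0+:6] err=52 & 0x3f = 0x34; word=0x00000034
[6+:1] chan=0 & 0x1 = 0x0; word=0x00000034
[7+:11] prio=32 & 0x7ff = 0x20; word=0x00001034
[18+:10] opcode=297 & 0x3ff = 0x129; word=0x04a41034
[28+:4] type=8 & 0xf = 0x8; word=0x84a41034
word = 0x84a41034 → little-endian bytes:
  [0]=0x34  [1]=0x10  [2]=0xa4  [3]=0x84

34 10 a4 84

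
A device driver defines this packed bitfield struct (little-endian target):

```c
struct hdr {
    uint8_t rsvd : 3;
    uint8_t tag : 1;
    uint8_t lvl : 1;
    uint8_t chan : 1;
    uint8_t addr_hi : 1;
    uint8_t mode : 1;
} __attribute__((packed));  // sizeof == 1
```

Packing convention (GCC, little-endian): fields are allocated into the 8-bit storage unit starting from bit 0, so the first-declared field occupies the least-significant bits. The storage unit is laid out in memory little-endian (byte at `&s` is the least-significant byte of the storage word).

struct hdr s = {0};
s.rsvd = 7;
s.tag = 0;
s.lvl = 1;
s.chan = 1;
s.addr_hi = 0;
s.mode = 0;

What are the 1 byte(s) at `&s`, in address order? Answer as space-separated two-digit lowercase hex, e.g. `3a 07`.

rsvd (3b) val=7 bits=0x7 at bit 0: 0x07
tag (1b) val=0 bits=0x0 at bit 3: 0x07
lvl (1b) val=1 bits=0x1 at bit 4: 0x17
chan (1b) val=1 bits=0x1 at bit 5: 0x37
addr_hi (1b) val=0 bits=0x0 at bit 6: 0x37
mode (1b) val=0 bits=0x0 at bit 7: 0x37
word = 0x37 → little-endian bytes:
  [0]=0x37

37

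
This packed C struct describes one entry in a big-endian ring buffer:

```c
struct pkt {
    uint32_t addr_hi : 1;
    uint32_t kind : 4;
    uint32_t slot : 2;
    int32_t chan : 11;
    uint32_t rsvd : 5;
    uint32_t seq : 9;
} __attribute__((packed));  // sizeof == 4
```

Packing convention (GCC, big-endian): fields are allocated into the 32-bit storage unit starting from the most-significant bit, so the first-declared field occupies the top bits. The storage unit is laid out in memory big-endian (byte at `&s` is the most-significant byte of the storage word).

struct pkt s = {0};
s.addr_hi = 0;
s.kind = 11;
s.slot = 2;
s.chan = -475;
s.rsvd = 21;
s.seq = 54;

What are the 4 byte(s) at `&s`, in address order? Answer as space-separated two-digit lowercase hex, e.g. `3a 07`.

addr_hi:1 = 0 → 0x0 << 31 → word 0x00000000
kind:4 = 11 → 0xb << 27 → word 0x58000000
slot:2 = 2 → 0x2 << 25 → word 0x5c000000
chan:11 = -475 → 0x625 << 14 → word 0x5d894000
rsvd:5 = 21 → 0x15 << 9 → word 0x5d896a00
seq:9 = 54 → 0x36 << 0 → word 0x5d896a36
word = 0x5d896a36 → big-endian bytes:
  [0]=0x5d  [1]=0x89  [2]=0x6a  [3]=0x36

5d 89 6a 36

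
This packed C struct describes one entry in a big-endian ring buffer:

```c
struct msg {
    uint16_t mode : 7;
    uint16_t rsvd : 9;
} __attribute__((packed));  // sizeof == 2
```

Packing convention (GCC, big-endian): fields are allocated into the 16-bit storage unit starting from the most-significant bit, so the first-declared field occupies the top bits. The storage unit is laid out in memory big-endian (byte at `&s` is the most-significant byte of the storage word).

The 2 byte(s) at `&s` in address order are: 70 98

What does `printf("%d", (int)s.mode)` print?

[0]=0x70 [1]=0x98 (big-endian) → word 0x7098
mode:7 @ bit 9 → (0x7098>>9)&0x7f = 0x38  ←
rsvd:9 @ bit 0 → (0x7098>>0)&0x1ff = 0x98

56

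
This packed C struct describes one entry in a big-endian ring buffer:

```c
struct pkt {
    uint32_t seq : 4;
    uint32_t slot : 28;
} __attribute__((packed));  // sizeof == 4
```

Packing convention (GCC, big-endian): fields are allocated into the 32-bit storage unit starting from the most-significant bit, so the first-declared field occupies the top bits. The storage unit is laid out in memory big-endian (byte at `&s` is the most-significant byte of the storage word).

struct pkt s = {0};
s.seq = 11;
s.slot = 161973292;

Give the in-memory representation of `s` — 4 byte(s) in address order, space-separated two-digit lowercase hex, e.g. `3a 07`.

b9 a7 84 2c

seq:4 = 11 → 0xb << 28 → word 0xb0000000
slot:28 = 161973292 → 0x9a7842c << 0 → word 0xb9a7842c
word = 0xb9a7842c → big-endian bytes:
  [0]=0xb9  [1]=0xa7  [2]=0x84  [3]=0x2c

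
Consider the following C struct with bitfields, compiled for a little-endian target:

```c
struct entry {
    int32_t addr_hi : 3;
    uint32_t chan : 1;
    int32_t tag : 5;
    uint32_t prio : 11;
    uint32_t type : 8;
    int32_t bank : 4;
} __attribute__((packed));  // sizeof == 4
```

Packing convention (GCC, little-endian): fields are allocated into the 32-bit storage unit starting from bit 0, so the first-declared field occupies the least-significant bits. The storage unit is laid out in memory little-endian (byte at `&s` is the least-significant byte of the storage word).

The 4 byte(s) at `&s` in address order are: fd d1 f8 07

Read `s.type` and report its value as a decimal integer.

127

[0]=0xfd [1]=0xd1 [2]=0xf8 [3]=0x07 (little-endian) → word 0x07f8d1fd
addr_hi [0+:3] = (word>>0) & 0x7 = 5
chan [3+:1] = (word>>3) & 0x1 = 1
tag [4+:5] = (word>>4) & 0x1f = 31
prio [9+:11] = (word>>9) & 0x7ff = 1128
type [20+:8] = (word>>20) & 0xff = 127  ←
bank [28+:4] = (word>>28) & 0xf = 0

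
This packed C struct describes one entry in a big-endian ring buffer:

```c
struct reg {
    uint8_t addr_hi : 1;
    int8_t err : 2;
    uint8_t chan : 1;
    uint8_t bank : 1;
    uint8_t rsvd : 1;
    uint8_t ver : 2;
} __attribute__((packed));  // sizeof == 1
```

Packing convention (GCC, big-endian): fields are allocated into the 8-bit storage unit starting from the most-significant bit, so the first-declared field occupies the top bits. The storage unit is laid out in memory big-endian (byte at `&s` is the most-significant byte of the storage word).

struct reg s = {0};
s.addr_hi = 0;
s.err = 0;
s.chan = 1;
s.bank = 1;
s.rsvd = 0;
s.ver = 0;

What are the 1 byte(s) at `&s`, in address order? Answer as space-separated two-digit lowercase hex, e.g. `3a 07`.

[7+:1] addr_hi=0 & 0x1 = 0x0; word=0x00
[5+:2] err=0 & 0x3 = 0x0; word=0x00
[4+:1] chan=1 & 0x1 = 0x1; word=0x10
[3+:1] bank=1 & 0x1 = 0x1; word=0x18
[2+:1] rsvd=0 & 0x1 = 0x0; word=0x18
[0+:2] ver=0 & 0x3 = 0x0; word=0x18
word = 0x18 → big-endian bytes:
  [0]=0x18

18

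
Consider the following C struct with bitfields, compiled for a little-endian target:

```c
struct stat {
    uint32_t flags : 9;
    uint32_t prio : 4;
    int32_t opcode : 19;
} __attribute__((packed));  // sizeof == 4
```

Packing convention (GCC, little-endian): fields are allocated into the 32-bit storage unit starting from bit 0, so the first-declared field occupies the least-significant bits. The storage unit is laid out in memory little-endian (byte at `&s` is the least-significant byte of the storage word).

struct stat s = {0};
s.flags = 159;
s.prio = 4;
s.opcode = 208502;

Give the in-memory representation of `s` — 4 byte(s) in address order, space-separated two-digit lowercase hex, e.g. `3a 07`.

9f c8 ce 65

flags (9b) val=159 bits=0x9f at bit 0: 0x0000009f
prio (4b) val=4 bits=0x4 at bit 9: 0x0000089f
opcode (19b) val=208502 bits=0x32e76 at bit 13: 0x65cec89f
word = 0x65cec89f → little-endian bytes:
  [0]=0x9f  [1]=0xc8  [2]=0xce  [3]=0x65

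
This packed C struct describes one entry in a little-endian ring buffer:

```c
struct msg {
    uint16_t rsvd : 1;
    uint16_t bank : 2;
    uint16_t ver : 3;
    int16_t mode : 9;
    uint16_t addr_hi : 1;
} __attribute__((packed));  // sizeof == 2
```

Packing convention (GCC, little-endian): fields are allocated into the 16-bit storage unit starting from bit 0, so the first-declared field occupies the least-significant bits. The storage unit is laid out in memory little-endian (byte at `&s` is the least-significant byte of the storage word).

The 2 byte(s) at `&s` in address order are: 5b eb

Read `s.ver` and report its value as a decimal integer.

3

[0]=0x5b [1]=0xeb (little-endian) → word 0xeb5b
rsvd:1 @ bit 0 → (0xeb5b>>0)&0x1 = 0x1
bank:2 @ bit 1 → (0xeb5b>>1)&0x3 = 0x1
ver:3 @ bit 3 → (0xeb5b>>3)&0x7 = 0x3  ←
mode:9 @ bit 6 → (0xeb5b>>6)&0x1ff = 0x1ad
addr_hi:1 @ bit 15 → (0xeb5b>>15)&0x1 = 0x1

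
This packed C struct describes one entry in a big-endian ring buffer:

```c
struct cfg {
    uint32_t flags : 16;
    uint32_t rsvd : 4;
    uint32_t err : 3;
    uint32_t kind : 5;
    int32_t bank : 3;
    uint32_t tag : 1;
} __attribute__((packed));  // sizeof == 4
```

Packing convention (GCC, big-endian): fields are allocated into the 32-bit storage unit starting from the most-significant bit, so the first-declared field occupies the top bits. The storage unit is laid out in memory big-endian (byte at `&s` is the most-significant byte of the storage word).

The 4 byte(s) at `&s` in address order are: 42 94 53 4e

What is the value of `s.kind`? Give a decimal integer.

20

[0]=0x42 [1]=0x94 [2]=0x53 [3]=0x4e (big-endian) → word 0x4294534e
flags [16+:16] = (word>>16) & 0xffff = 17044
rsvd [12+:4] = (word>>12) & 0xf = 5
err [9+:3] = (word>>9) & 0x7 = 1
kind [4+:5] = (word>>4) & 0x1f = 20  ←
bank [1+:3] = (word>>1) & 0x7 = 7
tag [0+:1] = (word>>0) & 0x1 = 0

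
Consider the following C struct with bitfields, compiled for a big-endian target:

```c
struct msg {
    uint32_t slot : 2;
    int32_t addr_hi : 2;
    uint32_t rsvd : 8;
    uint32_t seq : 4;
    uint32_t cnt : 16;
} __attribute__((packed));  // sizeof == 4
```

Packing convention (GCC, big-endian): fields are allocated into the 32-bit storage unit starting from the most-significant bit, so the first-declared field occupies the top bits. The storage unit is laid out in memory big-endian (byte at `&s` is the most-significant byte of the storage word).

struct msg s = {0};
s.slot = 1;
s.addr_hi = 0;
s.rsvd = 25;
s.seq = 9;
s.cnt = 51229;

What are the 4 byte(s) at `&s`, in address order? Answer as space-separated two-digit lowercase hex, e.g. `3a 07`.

slot:2 = 1 → 0x1 << 30 → word 0x40000000
addr_hi:2 = 0 → 0x0 << 28 → word 0x40000000
rsvd:8 = 25 → 0x19 << 20 → word 0x41900000
seq:4 = 9 → 0x9 << 16 → word 0x41990000
cnt:16 = 51229 → 0xc81d << 0 → word 0x4199c81d
word = 0x4199c81d → big-endian bytes:
  [0]=0x41  [1]=0x99  [2]=0xc8  [3]=0x1d

41 99 c8 1d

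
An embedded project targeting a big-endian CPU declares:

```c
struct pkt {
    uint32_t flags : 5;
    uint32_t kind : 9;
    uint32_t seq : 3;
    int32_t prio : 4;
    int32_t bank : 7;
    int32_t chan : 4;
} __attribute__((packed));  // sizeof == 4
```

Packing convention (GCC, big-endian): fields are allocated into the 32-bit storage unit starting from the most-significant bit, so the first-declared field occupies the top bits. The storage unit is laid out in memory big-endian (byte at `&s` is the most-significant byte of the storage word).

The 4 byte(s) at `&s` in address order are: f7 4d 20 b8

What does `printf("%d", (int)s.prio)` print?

4

[0]=0xf7 [1]=0x4d [2]=0x20 [3]=0xb8 (big-endian) → word 0xf74d20b8
flags [27+:5] = (word>>27) & 0x1f = 30
kind [18+:9] = (word>>18) & 0x1ff = 467
seq [15+:3] = (word>>15) & 0x7 = 2
prio [11+:4] = (word>>11) & 0xf = 4  ←
bank [4+:7] = (word>>4) & 0x7f = 11
chan [0+:4] = (word>>0) & 0xf = 8
prio signed 4b, MSB=0: value = 4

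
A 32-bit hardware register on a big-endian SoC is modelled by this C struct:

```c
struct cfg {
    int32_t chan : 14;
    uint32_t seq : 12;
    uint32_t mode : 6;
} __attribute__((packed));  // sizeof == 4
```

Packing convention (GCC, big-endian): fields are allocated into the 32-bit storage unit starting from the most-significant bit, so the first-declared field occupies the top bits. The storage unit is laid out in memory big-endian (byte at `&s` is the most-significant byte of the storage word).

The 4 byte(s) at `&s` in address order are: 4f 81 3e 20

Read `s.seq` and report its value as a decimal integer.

[0]=0x4f [1]=0x81 [2]=0x3e [3]=0x20 (big-endian) → word 0x4f813e20
chan [18+:14] = (word>>18) & 0x3fff = 5088
seq [6+:12] = (word>>6) & 0xfff = 1272  ←
mode [0+:6] = (word>>0) & 0x3f = 32

1272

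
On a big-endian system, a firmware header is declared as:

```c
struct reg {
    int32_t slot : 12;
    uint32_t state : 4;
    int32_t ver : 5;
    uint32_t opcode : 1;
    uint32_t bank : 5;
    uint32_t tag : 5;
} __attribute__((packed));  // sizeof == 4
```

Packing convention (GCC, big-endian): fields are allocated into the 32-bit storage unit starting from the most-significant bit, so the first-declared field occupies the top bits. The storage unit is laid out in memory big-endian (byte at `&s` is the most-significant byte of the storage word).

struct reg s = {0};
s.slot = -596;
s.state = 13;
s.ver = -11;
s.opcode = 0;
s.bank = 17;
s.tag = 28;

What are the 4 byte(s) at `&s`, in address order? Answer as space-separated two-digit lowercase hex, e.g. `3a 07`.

da cd aa 3c

[20+:12] slot=-596 & 0xfff = 0xdac; word=0xdac00000
[16+:4] state=13 & 0xf = 0xd; word=0xdacd0000
[11+:5] ver=-11 & 0x1f = 0x15; word=0xdacda800
[10+:1] opcode=0 & 0x1 = 0x0; word=0xdacda800
[5+:5] bank=17 & 0x1f = 0x11; word=0xdacdaa20
[0+:5] tag=28 & 0x1f = 0x1c; word=0xdacdaa3c
word = 0xdacdaa3c → big-endian bytes:
  [0]=0xda  [1]=0xcd  [2]=0xaa  [3]=0x3c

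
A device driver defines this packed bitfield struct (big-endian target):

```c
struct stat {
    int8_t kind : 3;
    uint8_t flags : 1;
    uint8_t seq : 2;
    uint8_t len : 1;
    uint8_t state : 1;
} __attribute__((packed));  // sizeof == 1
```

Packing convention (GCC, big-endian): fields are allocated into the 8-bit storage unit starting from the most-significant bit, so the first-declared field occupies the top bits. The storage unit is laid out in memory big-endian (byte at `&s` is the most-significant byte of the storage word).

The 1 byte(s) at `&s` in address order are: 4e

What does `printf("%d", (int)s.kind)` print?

2

[0]=0x4e (big-endian) → word 0x4e
kind [5+:3] = (word>>5) & 0x7 = 2  ←
flags [4+:1] = (word>>4) & 0x1 = 0
seq [2+:2] = (word>>2) & 0x3 = 3
len [1+:1] = (word>>1) & 0x1 = 1
state [0+:1] = (word>>0) & 0x1 = 0
kind signed 3b, MSB=0: value = 2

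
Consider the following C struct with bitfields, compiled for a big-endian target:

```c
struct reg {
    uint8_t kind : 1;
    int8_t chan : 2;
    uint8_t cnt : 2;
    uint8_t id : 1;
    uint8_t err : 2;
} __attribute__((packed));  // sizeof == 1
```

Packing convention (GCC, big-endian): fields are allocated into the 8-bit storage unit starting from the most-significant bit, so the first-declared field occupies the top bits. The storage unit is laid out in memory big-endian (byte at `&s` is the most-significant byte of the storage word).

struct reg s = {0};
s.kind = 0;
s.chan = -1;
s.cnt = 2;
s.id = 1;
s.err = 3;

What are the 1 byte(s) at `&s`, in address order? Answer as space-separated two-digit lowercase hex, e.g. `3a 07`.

kind:1 = 0 → 0x0 << 7 → word 0x00
chan:2 = -1 → 0x3 << 5 → word 0x60
cnt:2 = 2 → 0x2 << 3 → word 0x70
id:1 = 1 → 0x1 << 2 → word 0x74
err:2 = 3 → 0x3 << 0 → word 0x77
word = 0x77 → big-endian bytes:
  [0]=0x77

77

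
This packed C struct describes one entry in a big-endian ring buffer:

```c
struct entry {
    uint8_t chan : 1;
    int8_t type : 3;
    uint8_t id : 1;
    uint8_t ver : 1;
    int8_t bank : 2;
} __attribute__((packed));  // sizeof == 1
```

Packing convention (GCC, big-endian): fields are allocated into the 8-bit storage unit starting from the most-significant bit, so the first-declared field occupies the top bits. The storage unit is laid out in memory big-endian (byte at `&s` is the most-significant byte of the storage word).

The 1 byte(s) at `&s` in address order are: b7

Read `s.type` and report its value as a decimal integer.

3

[0]=0xb7 (big-endian) → word 0xb7
chan [7+:1] = (word>>7) & 0x1 = 1
type [4+:3] = (word>>4) & 0x7 = 3  ←
id [3+:1] = (word>>3) & 0x1 = 0
ver [2+:1] = (word>>2) & 0x1 = 1
bank [0+:2] = (word>>0) & 0x3 = 3
type signed 3b, MSB=0: value = 3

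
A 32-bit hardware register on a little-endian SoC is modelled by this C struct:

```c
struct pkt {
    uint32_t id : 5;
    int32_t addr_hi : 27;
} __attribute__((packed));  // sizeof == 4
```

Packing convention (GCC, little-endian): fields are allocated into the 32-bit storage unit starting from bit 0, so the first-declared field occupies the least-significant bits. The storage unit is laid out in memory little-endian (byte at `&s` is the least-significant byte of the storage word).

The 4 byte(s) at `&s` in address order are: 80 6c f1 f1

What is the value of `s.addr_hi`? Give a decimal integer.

[0]=0x80 [1]=0x6c [2]=0xf1 [3]=0xf1 (little-endian) → word 0xf1f16c80
id:5 @ bit 0 → (0xf1f16c80>>0)&0x1f = 0x0
addr_hi:27 @ bit 5 → (0xf1f16c80>>5)&0x7ffffff = 0x78f8b64  ←
addr_hi signed 27b, MSB=1: 126847844 - 134217728 = -7369884

-7369884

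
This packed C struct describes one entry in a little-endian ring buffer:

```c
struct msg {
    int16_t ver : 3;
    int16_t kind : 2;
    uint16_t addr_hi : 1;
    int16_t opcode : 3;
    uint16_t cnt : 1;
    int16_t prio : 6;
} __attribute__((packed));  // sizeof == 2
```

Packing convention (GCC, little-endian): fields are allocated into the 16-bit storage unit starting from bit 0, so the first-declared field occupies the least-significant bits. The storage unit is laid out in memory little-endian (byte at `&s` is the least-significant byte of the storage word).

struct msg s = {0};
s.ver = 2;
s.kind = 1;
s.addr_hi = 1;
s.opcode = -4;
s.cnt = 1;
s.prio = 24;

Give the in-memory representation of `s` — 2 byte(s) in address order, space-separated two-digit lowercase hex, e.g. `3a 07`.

ver (3b) val=2 bits=0x2 at bit 0: 0x0002
kind (2b) val=1 bits=0x1 at bit 3: 0x000a
addr_hi (1b) val=1 bits=0x1 at bit 5: 0x002a
opcode (3b) val=-4 bits=0x4 at bit 6: 0x012a
cnt (1b) val=1 bits=0x1 at bit 9: 0x032a
prio (6b) val=24 bits=0x18 at bit 10: 0x632a
word = 0x632a → little-endian bytes:
  [0]=0x2a  [1]=0x63

2a 63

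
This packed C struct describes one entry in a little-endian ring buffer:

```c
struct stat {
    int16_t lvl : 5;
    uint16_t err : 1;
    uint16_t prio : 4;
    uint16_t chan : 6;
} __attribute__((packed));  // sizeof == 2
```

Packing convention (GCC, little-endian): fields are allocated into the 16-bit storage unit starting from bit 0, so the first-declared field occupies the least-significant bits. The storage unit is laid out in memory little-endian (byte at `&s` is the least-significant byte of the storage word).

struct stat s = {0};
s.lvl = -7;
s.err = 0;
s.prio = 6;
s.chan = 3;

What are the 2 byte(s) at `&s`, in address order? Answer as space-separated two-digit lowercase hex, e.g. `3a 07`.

99 0d

lvl:5 = -7 → 0x19 << 0 → word 0x0019
err:1 = 0 → 0x0 << 5 → word 0x0019
prio:4 = 6 → 0x6 << 6 → word 0x0199
chan:6 = 3 → 0x3 << 10 → word 0x0d99
word = 0x0d99 → little-endian bytes:
  [0]=0x99  [1]=0x0d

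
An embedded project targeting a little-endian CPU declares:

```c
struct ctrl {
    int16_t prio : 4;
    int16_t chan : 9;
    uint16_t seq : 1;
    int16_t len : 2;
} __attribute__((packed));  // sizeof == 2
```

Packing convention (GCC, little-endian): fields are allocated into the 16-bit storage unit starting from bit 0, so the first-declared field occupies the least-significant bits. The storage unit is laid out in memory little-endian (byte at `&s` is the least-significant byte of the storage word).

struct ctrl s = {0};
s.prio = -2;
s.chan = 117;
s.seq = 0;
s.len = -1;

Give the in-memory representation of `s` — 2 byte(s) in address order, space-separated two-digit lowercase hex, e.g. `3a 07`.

5e c7

prio:4 = -2 → 0xe << 0 → word 0x000e
chan:9 = 117 → 0x75 << 4 → word 0x075e
seq:1 = 0 → 0x0 << 13 → word 0x075e
len:2 = -1 → 0x3 << 14 → word 0xc75e
word = 0xc75e → little-endian bytes:
  [0]=0x5e  [1]=0xc7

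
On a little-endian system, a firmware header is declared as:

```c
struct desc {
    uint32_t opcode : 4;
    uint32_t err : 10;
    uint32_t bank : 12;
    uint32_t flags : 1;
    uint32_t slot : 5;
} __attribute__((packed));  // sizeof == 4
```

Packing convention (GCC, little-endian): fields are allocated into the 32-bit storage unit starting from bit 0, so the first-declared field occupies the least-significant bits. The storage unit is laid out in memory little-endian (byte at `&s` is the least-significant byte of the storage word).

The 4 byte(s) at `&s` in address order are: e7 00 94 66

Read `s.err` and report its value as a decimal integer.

14

[0]=0xe7 [1]=0x00 [2]=0x94 [3]=0x66 (little-endian) → word 0x669400e7
opcode:4 @ bit 0 → (0x669400e7>>0)&0xf = 0x7
err:10 @ bit 4 → (0x669400e7>>4)&0x3ff = 0xe  ←
bank:12 @ bit 14 → (0x669400e7>>14)&0xfff = 0xa50
flags:1 @ bit 26 → (0x669400e7>>26)&0x1 = 0x1
slot:5 @ bit 27 → (0x669400e7>>27)&0x1f = 0xc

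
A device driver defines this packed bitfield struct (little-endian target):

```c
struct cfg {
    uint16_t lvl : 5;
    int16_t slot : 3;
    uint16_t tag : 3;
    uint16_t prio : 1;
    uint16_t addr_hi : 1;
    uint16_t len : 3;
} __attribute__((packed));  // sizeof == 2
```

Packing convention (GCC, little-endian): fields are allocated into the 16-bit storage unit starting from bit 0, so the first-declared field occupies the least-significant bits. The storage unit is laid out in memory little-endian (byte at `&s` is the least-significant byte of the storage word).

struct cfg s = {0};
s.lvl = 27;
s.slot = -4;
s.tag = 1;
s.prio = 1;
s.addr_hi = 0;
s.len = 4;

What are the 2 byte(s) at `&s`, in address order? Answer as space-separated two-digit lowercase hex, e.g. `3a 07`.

9b 89

lvl:5 = 27 → 0x1b << 0 → word 0x001b
slot:3 = -4 → 0x4 << 5 → word 0x009b
tag:3 = 1 → 0x1 << 8 → word 0x019b
prio:1 = 1 → 0x1 << 11 → word 0x099b
addr_hi:1 = 0 → 0x0 << 12 → word 0x099b
len:3 = 4 → 0x4 << 13 → word 0x899b
word = 0x899b → little-endian bytes:
  [0]=0x9b  [1]=0x89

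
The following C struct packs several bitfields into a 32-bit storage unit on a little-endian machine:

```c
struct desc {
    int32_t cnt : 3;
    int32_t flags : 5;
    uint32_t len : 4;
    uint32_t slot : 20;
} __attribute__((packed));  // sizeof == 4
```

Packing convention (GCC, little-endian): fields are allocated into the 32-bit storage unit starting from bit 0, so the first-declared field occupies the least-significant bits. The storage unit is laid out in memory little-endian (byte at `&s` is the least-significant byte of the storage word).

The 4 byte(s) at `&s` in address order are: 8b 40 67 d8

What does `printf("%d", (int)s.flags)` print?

[0]=0x8b [1]=0x40 [2]=0x67 [3]=0xd8 (little-endian) → word 0xd867408b
cnt [0+:3] = (word>>0) & 0x7 = 3
flags [3+:5] = (word>>3) & 0x1f = 17  ←
len [8+:4] = (word>>8) & 0xf = 0
slot [12+:20] = (word>>12) & 0xfffff = 886388
flags signed 5b, MSB=1: 17 - 32 = -15

-15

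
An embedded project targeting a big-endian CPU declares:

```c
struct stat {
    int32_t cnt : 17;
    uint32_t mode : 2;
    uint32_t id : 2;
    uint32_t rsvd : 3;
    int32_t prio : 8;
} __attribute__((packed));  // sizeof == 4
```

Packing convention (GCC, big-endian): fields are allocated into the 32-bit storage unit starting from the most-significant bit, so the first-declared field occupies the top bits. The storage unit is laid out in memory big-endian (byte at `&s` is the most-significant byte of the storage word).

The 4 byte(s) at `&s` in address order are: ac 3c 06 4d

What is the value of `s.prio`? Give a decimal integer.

[0]=0xac [1]=0x3c [2]=0x06 [3]=0x4d (big-endian) → word 0xac3c064d
cnt:17 @ bit 15 → (0xac3c064d>>15)&0x1ffff = 0x15878
mode:2 @ bit 13 → (0xac3c064d>>13)&0x3 = 0x0
id:2 @ bit 11 → (0xac3c064d>>11)&0x3 = 0x0
rsvd:3 @ bit 8 → (0xac3c064d>>8)&0x7 = 0x6
prio:8 @ bit 0 → (0xac3c064d>>0)&0xff = 0x4d  ←
prio signed 8b, MSB=0: value = 77

77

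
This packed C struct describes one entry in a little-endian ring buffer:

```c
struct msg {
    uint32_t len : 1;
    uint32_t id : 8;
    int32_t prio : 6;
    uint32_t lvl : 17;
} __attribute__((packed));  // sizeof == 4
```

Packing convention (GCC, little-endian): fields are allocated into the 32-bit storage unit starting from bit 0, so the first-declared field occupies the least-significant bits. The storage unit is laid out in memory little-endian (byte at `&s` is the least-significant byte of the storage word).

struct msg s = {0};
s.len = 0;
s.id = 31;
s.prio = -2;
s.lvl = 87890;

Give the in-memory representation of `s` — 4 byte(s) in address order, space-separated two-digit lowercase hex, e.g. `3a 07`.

3e 7c a9 ab

len (1b) val=0 bits=0x0 at bit 0: 0x00000000
id (8b) val=31 bits=0x1f at bit 1: 0x0000003e
prio (6b) val=-2 bits=0x3e at bit 9: 0x00007c3e
lvl (17b) val=87890 bits=0x15752 at bit 15: 0xaba97c3e
word = 0xaba97c3e → little-endian bytes:
  [0]=0x3e  [1]=0x7c  [2]=0xa9  [3]=0xab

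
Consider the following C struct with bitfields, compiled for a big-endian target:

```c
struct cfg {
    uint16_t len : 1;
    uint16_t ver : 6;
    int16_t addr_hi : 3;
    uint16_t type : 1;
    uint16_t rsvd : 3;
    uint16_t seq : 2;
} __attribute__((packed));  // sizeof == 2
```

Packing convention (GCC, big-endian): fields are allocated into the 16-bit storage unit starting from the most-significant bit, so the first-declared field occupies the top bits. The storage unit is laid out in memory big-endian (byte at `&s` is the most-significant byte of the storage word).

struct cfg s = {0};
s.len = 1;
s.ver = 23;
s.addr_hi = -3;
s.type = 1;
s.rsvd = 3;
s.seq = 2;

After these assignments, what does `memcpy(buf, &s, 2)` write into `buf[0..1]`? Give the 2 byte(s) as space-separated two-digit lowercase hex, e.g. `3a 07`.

[15+:1] len=1 & 0x1 = 0x1; word=0x8000
[9+:6] ver=23 & 0x3f = 0x17; word=0xae00
[6+:3] addr_hi=-3 & 0x7 = 0x5; word=0xaf40
[5+:1] type=1 & 0x1 = 0x1; word=0xaf60
[2+:3] rsvd=3 & 0x7 = 0x3; word=0xaf6c
[0+:2] seq=2 & 0x3 = 0x2; word=0xaf6e
word = 0xaf6e → big-endian bytes:
  [0]=0xaf  [1]=0x6e

af 6e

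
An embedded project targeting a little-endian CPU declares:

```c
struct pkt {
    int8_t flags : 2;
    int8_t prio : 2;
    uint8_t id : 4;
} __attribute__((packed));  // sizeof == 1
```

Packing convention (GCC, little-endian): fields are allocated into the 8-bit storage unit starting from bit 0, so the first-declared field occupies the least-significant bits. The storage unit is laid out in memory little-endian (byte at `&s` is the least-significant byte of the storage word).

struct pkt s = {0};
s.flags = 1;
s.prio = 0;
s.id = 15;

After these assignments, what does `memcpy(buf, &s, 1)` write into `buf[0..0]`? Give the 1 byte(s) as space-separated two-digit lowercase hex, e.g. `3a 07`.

[0+:2] flags=1 & 0x3 = 0x1; word=0x01
[2+:2] prio=0 & 0x3 = 0x0; word=0x01
[4+:4] id=15 & 0xf = 0xf; word=0xf1
word = 0xf1 → little-endian bytes:
  [0]=0xf1

f1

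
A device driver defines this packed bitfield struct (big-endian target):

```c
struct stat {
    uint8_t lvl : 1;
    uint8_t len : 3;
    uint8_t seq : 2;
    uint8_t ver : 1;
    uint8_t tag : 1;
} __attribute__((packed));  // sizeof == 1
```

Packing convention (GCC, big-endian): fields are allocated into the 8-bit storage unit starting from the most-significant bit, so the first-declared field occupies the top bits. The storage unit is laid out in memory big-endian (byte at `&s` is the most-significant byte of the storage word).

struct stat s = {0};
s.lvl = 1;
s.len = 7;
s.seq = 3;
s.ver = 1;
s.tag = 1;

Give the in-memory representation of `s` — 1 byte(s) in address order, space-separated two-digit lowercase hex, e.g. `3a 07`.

ff

[7+:1] lvl=1 & 0x1 = 0x1; word=0x80
[4+:3] len=7 & 0x7 = 0x7; word=0xf0
[2+:2] seq=3 & 0x3 = 0x3; word=0xfc
[1+:1] ver=1 & 0x1 = 0x1; word=0xfe
[0+:1] tag=1 & 0x1 = 0x1; word=0xff
word = 0xff → big-endian bytes:
  [0]=0xff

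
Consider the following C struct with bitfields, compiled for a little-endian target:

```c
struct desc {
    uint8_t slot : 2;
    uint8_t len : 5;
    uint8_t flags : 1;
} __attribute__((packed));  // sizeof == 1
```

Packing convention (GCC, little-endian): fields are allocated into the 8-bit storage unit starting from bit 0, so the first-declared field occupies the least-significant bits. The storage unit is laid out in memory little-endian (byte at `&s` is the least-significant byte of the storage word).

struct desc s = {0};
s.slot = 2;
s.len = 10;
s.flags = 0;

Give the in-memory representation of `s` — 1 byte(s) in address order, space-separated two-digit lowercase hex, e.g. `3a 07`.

slot:2 = 2 → 0x2 << 0 → word 0x02
len:5 = 10 → 0xa << 2 → word 0x2a
flags:1 = 0 → 0x0 << 7 → word 0x2a
word = 0x2a → little-endian bytes:
  [0]=0x2a

2a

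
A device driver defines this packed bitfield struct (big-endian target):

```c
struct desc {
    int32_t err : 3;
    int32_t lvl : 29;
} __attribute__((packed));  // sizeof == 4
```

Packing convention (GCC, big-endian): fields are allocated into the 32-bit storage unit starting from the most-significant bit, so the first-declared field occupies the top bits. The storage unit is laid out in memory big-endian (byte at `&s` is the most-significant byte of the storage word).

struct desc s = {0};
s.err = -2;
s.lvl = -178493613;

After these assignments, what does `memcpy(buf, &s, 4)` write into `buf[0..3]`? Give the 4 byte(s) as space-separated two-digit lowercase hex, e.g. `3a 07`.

[29+:3] err=-2 & 0x7 = 0x6; word=0xc0000000
[0+:29] lvl=-178493613 & 0x1fffffff = 0x155c6753; word=0xd55c6753
word = 0xd55c6753 → big-endian bytes:
  [0]=0xd5  [1]=0x5c  [2]=0x67  [3]=0x53

d5 5c 67 53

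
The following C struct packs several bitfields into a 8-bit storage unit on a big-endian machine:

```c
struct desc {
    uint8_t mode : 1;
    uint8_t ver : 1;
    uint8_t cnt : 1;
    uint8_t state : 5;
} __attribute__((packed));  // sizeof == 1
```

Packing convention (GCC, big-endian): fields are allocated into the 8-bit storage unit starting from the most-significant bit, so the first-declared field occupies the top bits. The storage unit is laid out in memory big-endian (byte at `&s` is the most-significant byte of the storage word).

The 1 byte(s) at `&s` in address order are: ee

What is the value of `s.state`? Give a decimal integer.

14

[0]=0xee (big-endian) → word 0xee
mode:1 @ bit 7 → (0xee>>7)&0x1 = 0x1
ver:1 @ bit 6 → (0xee>>6)&0x1 = 0x1
cnt:1 @ bit 5 → (0xee>>5)&0x1 = 0x1
state:5 @ bit 0 → (0xee>>0)&0x1f = 0xe  ←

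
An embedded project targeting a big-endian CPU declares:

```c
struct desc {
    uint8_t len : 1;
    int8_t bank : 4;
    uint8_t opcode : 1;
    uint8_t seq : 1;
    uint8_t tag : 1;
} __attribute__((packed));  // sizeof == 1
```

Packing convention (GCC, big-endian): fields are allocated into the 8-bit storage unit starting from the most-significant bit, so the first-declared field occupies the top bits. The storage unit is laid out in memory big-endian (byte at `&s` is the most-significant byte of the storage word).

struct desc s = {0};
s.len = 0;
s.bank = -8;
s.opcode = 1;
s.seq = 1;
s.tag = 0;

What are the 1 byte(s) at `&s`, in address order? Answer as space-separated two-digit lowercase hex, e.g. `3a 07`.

len (1b) val=0 bits=0x0 at bit 7: 0x00
bank (4b) val=-8 bits=0x8 at bit 3: 0x40
opcode (1b) val=1 bits=0x1 at bit 2: 0x44
seq (1b) val=1 bits=0x1 at bit 1: 0x46
tag (1b) val=0 bits=0x0 at bit 0: 0x46
word = 0x46 → big-endian bytes:
  [0]=0x46

46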